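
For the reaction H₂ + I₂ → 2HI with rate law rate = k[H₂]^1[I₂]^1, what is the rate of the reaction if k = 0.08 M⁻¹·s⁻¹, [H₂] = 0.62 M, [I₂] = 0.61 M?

0.03026 M/s

Step 1: The rate law is rate = k[H₂]^1[I₂]^1
Step 2: Substitute: rate = 0.08 × (0.62)^1 × (0.61)^1
Step 3: rate = 0.08 × 0.62 × 0.61 = 0.030256 M/s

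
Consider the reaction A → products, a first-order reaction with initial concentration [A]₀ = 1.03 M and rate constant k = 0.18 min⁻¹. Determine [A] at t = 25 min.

0.01144 M

Step 1: For a first-order reaction: [A] = [A]₀ × e^(-kt)
Step 2: [A] = 1.03 × e^(-0.18 × 25)
Step 3: [A] = 1.03 × e^(-4.5)
Step 4: [A] = 1.03 × 0.011109 = 0.01144 M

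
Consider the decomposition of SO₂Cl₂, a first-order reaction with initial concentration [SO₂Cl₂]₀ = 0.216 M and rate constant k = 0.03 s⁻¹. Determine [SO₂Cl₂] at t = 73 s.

0.02417 M

Step 1: For a first-order reaction: [SO₂Cl₂] = [SO₂Cl₂]₀ × e^(-kt)
Step 2: [SO₂Cl₂] = 0.216 × e^(-0.03 × 73)
Step 3: [SO₂Cl₂] = 0.216 × e^(-2.19)
Step 4: [SO₂Cl₂] = 0.216 × 0.111917 = 0.02417 M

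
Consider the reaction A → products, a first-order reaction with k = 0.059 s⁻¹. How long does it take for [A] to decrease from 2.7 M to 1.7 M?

7.841 s

Step 1: For first-order: t = ln([A]₀/[A])/k
Step 2: t = ln(2.7/1.7)/0.059
Step 3: t = ln(1.588)/0.059
Step 4: t = 0.4626/0.059 = 7.841 s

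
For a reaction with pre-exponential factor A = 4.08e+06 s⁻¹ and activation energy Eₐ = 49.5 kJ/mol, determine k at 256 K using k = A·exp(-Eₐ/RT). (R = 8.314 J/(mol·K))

3.24e-04 s⁻¹

Step 1: Use the Arrhenius equation: k = A × exp(-Eₐ/RT)
Step 2: Convert Eₐ to J/mol: 49.5 kJ/mol = 49500 J/mol
Step 3: Calculate the exponent: -Eₐ/(RT) = -49500/(8.314 × 256) = -23.25708
Step 4: k = 4.08e+06 × exp(-23.25708)
Step 5: k = 4.08e+06 × 7.93558e-11 = 3.2377e-04 s⁻¹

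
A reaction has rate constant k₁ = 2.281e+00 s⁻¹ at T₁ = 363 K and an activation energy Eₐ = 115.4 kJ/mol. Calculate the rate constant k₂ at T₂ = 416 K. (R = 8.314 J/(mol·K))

2.977e+02 s⁻¹

Step 1: Use the two-temperature Arrhenius form: ln(k₂/k₁) = -Eₐ/R × (1/T₂ - 1/T₁)
Step 2: Convert Eₐ to J/mol: 115.4 kJ/mol = 115400 J/mol
Step 3: 1/T₂ - 1/T₁ = 1/416 - 1/363 = -3.509748e-04 K⁻¹
Step 4: ln(k₂/k₁) = -115400/8.314 × -3.509748e-04 = 4.87160
Step 5: k₂ = k₁ × exp(4.87160) = 2.281e+00 × 1.30530e+02 = 2.977e+02 s⁻¹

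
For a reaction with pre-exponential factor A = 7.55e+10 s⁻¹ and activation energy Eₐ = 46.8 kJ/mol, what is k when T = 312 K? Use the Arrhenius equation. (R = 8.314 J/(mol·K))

1.10e+03 s⁻¹

Step 1: Use the Arrhenius equation: k = A × exp(-Eₐ/RT)
Step 2: Convert Eₐ to J/mol: 46.8 kJ/mol = 46800 J/mol
Step 3: Calculate the exponent: -Eₐ/(RT) = -46800/(8.314 × 312) = -18.04186
Step 4: k = 7.55e+10 × exp(-18.04186)
Step 5: k = 7.55e+10 × 1.46056e-08 = 1.1027e+03 s⁻¹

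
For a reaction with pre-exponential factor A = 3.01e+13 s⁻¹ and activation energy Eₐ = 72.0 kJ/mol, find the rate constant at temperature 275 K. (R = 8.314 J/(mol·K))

6.34e-01 s⁻¹

Step 1: Use the Arrhenius equation: k = A × exp(-Eₐ/RT)
Step 2: Convert Eₐ to J/mol: 72.0 kJ/mol = 72000 J/mol
Step 3: Calculate the exponent: -Eₐ/(RT) = -72000/(8.314 × 275) = -31.49124
Step 4: k = 3.01e+13 × exp(-31.49124)
Step 5: k = 3.01e+13 × 2.10634e-14 = 6.3401e-01 s⁻¹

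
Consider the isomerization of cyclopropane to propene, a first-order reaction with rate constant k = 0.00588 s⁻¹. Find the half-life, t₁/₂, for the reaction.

117.9 s

Step 1: For a first-order reaction, t₁/₂ = ln(2)/k
Step 2: t₁/₂ = ln(2)/0.00588
Step 3: t₁/₂ = 0.6931/0.00588 = 117.9 s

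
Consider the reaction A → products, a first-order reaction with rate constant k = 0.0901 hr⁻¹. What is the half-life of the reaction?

7.693 hr

Step 1: For a first-order reaction, t₁/₂ = ln(2)/k
Step 2: t₁/₂ = ln(2)/0.0901
Step 3: t₁/₂ = 0.6931/0.0901 = 7.693 hr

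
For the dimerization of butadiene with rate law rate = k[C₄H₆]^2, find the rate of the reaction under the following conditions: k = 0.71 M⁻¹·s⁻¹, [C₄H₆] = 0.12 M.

0.01022 M/s

Step 1: Identify the rate law: rate = k[C₄H₆]^2
Step 2: Substitute values: rate = 0.71 × (0.12)^2
Step 3: Calculate: rate = 0.71 × 0.0144 = 0.010224 M/s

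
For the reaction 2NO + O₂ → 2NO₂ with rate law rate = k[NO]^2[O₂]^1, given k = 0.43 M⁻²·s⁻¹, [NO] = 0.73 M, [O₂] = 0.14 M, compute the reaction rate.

0.03208 M/s

Step 1: The rate law is rate = k[NO]^2[O₂]^1
Step 2: Substitute: rate = 0.43 × (0.73)^2 × (0.14)^1
Step 3: rate = 0.43 × 0.5329 × 0.14 = 0.0320806 M/s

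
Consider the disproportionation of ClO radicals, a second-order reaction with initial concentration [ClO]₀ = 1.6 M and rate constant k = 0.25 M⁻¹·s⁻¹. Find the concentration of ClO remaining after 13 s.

0.2581 M

Step 1: For a second-order reaction: 1/[ClO] = 1/[ClO]₀ + kt
Step 2: 1/[ClO] = 1/1.6 + 0.25 × 13
Step 3: 1/[ClO] = 0.625 + 3.25 = 3.875
Step 4: [ClO] = 1/3.875 = 0.2581 M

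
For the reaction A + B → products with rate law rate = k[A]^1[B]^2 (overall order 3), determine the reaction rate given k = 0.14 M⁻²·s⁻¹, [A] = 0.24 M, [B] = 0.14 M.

0.0006586 M/s

Step 1: The rate law is rate = k[A]^1[B]^2, overall order = 1+2 = 3
Step 2: Substitute values: rate = 0.14 × (0.24)^1 × (0.14)^2
Step 3: rate = 0.14 × 0.24 × 0.0196 = 0.00065856 M/s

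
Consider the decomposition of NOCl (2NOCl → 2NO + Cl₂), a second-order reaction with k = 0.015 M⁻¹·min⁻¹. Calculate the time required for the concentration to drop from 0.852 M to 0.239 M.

200.7 min

Step 1: For second-order: t = (1/[NOCl] - 1/[NOCl]₀)/k
Step 2: t = (1/0.239 - 1/0.852)/0.015
Step 3: t = (4.184 - 1.174)/0.015
Step 4: t = 3.01/0.015 = 200.7 min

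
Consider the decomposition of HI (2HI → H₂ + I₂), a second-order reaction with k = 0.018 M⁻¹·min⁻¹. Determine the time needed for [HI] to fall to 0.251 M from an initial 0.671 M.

138.5 min

Step 1: For second-order: t = (1/[HI] - 1/[HI]₀)/k
Step 2: t = (1/0.251 - 1/0.671)/0.018
Step 3: t = (3.984 - 1.49)/0.018
Step 4: t = 2.494/0.018 = 138.5 min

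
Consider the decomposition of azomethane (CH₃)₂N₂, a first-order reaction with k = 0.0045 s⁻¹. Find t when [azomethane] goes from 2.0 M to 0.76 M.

215 s

Step 1: For first-order: t = ln([azomethane]₀/[azomethane])/k
Step 2: t = ln(2.0/0.76)/0.0045
Step 3: t = ln(2.632)/0.0045
Step 4: t = 0.9676/0.0045 = 215 s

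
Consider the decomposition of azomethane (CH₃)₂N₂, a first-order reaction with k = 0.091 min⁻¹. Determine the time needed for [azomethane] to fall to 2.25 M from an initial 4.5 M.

7.617 min

Step 1: For first-order: t = ln([azomethane]₀/[azomethane])/k
Step 2: t = ln(4.5/2.25)/0.091
Step 3: t = ln(2)/0.091
Step 4: t = 0.6931/0.091 = 7.617 min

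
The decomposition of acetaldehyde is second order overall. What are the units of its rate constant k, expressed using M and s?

M⁻¹·s⁻¹

Step 1: For overall order n, rate = k × (concentration)^n.
Step 2: Rate has units M·s⁻¹; concentration term has units M^2.
Step 3: k = rate / (concentration)^n, so units of k = M^(1-2)·s⁻¹ = M⁻¹·s⁻¹.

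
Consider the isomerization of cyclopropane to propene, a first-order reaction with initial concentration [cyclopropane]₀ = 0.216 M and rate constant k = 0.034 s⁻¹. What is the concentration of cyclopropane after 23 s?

0.09882 M

Step 1: For a first-order reaction: [cyclopropane] = [cyclopropane]₀ × e^(-kt)
Step 2: [cyclopropane] = 0.216 × e^(-0.034 × 23)
Step 3: [cyclopropane] = 0.216 × e^(-0.782)
Step 4: [cyclopropane] = 0.216 × 0.45749 = 0.09882 M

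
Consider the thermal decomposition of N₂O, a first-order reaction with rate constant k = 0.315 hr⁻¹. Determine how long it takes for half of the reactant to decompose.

2.2 hr

Step 1: For a first-order reaction, t₁/₂ = ln(2)/k
Step 2: t₁/₂ = ln(2)/0.315
Step 3: t₁/₂ = 0.6931/0.315 = 2.2 hr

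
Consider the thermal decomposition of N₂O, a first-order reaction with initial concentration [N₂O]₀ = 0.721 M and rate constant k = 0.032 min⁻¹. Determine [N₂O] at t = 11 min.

0.5071 M

Step 1: For a first-order reaction: [N₂O] = [N₂O]₀ × e^(-kt)
Step 2: [N₂O] = 0.721 × e^(-0.032 × 11)
Step 3: [N₂O] = 0.721 × e^(-0.352)
Step 4: [N₂O] = 0.721 × 0.70328 = 0.5071 M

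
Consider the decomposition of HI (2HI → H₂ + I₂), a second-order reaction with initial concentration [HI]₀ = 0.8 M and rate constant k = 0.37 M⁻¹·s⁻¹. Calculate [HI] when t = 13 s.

0.165 M

Step 1: For a second-order reaction: 1/[HI] = 1/[HI]₀ + kt
Step 2: 1/[HI] = 1/0.8 + 0.37 × 13
Step 3: 1/[HI] = 1.25 + 4.81 = 6.06
Step 4: [HI] = 1/6.06 = 0.165 M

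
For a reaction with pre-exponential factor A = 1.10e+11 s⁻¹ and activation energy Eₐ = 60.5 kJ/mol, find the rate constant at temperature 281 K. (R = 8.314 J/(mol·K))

6.23e-01 s⁻¹

Step 1: Use the Arrhenius equation: k = A × exp(-Eₐ/RT)
Step 2: Convert Eₐ to J/mol: 60.5 kJ/mol = 60500 J/mol
Step 3: Calculate the exponent: -Eₐ/(RT) = -60500/(8.314 × 281) = -25.89638
Step 4: k = 1.10e+11 × exp(-25.89638)
Step 5: k = 1.10e+11 × 5.66689e-12 = 6.2336e-01 s⁻¹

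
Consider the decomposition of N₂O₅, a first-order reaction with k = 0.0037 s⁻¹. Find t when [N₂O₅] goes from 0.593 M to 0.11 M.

455.3 s

Step 1: For first-order: t = ln([N₂O₅]₀/[N₂O₅])/k
Step 2: t = ln(0.593/0.11)/0.0037
Step 3: t = ln(5.391)/0.0037
Step 4: t = 1.685/0.0037 = 455.3 s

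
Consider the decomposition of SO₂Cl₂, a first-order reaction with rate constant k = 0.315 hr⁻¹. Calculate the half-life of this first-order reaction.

2.2 hr

Step 1: For a first-order reaction, t₁/₂ = ln(2)/k
Step 2: t₁/₂ = ln(2)/0.315
Step 3: t₁/₂ = 0.6931/0.315 = 2.2 hr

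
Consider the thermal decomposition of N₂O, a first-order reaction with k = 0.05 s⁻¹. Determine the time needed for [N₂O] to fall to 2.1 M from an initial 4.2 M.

13.86 s

Step 1: For first-order: t = ln([N₂O]₀/[N₂O])/k
Step 2: t = ln(4.2/2.1)/0.05
Step 3: t = ln(2)/0.05
Step 4: t = 0.6931/0.05 = 13.86 s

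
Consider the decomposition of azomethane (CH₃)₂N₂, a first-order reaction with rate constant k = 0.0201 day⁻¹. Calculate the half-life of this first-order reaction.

34.48 day

Step 1: For a first-order reaction, t₁/₂ = ln(2)/k
Step 2: t₁/₂ = ln(2)/0.0201
Step 3: t₁/₂ = 0.6931/0.0201 = 34.48 day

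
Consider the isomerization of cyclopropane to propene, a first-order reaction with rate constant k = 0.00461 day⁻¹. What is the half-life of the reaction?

150.4 day

Step 1: For a first-order reaction, t₁/₂ = ln(2)/k
Step 2: t₁/₂ = ln(2)/0.00461
Step 3: t₁/₂ = 0.6931/0.00461 = 150.4 day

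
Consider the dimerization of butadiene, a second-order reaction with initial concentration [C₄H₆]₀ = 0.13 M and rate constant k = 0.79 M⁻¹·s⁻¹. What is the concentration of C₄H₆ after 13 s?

0.05567 M

Step 1: For a second-order reaction: 1/[C₄H₆] = 1/[C₄H₆]₀ + kt
Step 2: 1/[C₄H₆] = 1/0.13 + 0.79 × 13
Step 3: 1/[C₄H₆] = 7.692 + 10.27 = 17.96
Step 4: [C₄H₆] = 1/17.96 = 0.05567 M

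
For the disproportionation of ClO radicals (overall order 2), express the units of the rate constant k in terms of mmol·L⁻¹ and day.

(mmol·L⁻¹)⁻¹·day⁻¹

Step 1: For overall order n, rate = k × (concentration)^n.
Step 2: Rate has units mmol·L⁻¹·day⁻¹; concentration term has units (mmol·L⁻¹)^2.
Step 3: k = rate / (concentration)^n, so units of k = (mmol·L⁻¹)^(1-2)·day⁻¹ = (mmol·L⁻¹)⁻¹·day⁻¹.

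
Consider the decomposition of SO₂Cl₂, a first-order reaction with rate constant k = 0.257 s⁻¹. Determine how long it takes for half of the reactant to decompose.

2.697 s

Step 1: For a first-order reaction, t₁/₂ = ln(2)/k
Step 2: t₁/₂ = ln(2)/0.257
Step 3: t₁/₂ = 0.6931/0.257 = 2.697 s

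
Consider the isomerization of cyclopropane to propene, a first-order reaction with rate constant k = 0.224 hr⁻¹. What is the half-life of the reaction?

3.094 hr

Step 1: For a first-order reaction, t₁/₂ = ln(2)/k
Step 2: t₁/₂ = ln(2)/0.224
Step 3: t₁/₂ = 0.6931/0.224 = 3.094 hr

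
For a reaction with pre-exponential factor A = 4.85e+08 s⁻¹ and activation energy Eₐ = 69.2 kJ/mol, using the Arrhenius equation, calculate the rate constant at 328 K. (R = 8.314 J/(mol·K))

4.62e-03 s⁻¹

Step 1: Use the Arrhenius equation: k = A × exp(-Eₐ/RT)
Step 2: Convert Eₐ to J/mol: 69.2 kJ/mol = 69200 J/mol
Step 3: Calculate the exponent: -Eₐ/(RT) = -69200/(8.314 × 328) = -25.37595
Step 4: k = 4.85e+08 × exp(-25.37595)
Step 5: k = 4.85e+08 × 9.53597e-12 = 4.6249e-03 s⁻¹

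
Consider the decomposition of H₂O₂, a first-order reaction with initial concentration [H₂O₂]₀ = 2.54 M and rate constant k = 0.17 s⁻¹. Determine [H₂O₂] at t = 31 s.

0.01306 M

Step 1: For a first-order reaction: [H₂O₂] = [H₂O₂]₀ × e^(-kt)
Step 2: [H₂O₂] = 2.54 × e^(-0.17 × 31)
Step 3: [H₂O₂] = 2.54 × e^(-5.27)
Step 4: [H₂O₂] = 2.54 × 0.00514361 = 0.01306 M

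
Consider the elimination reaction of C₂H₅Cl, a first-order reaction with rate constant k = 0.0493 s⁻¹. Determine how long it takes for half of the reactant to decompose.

14.06 s

Step 1: For a first-order reaction, t₁/₂ = ln(2)/k
Step 2: t₁/₂ = ln(2)/0.0493
Step 3: t₁/₂ = 0.6931/0.0493 = 14.06 s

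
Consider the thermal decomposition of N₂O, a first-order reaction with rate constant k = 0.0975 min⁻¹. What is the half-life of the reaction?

7.109 min

Step 1: For a first-order reaction, t₁/₂ = ln(2)/k
Step 2: t₁/₂ = ln(2)/0.0975
Step 3: t₁/₂ = 0.6931/0.0975 = 7.109 min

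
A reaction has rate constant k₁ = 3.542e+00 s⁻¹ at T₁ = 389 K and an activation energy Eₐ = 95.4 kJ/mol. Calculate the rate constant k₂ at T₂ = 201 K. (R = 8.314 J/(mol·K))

3.691e-12 s⁻¹

Step 1: Use the two-temperature Arrhenius form: ln(k₂/k₁) = -Eₐ/R × (1/T₂ - 1/T₁)
Step 2: Convert Eₐ to J/mol: 95.4 kJ/mol = 95400 J/mol
Step 3: 1/T₂ - 1/T₁ = 1/201 - 1/389 = 2.404430e-03 K⁻¹
Step 4: ln(k₂/k₁) = -95400/8.314 × 2.404430e-03 = -27.58992
Step 5: k₂ = k₁ × exp(-27.58992) = 3.542e+00 × 1.04196e-12 = 3.691e-12 s⁻¹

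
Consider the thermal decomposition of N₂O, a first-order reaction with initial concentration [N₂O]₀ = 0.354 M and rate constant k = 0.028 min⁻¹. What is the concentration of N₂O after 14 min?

0.2392 M

Step 1: For a first-order reaction: [N₂O] = [N₂O]₀ × e^(-kt)
Step 2: [N₂O] = 0.354 × e^(-0.028 × 14)
Step 3: [N₂O] = 0.354 × e^(-0.392)
Step 4: [N₂O] = 0.354 × 0.675704 = 0.2392 M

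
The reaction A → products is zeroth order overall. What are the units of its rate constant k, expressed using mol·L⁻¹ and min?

mol·L⁻¹·min⁻¹

Step 1: For overall order n, rate = k × (concentration)^n.
Step 2: Rate has units mol·L⁻¹·min⁻¹; concentration term has units (mol·L⁻¹)^0.
Step 3: k = rate / (concentration)^n, so units of k = (mol·L⁻¹)^(1-0)·min⁻¹ = mol·L⁻¹·min⁻¹.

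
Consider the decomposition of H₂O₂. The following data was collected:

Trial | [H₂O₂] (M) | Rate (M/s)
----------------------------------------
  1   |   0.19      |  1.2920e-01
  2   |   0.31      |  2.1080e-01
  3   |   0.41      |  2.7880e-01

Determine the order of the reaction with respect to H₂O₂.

first order (1)

Step 1: Compare trials to find order n where rate₂/rate₁ = ([H₂O₂]₂/[H₂O₂]₁)^n
Step 2: rate₂/rate₁ = 2.1080e-01/1.2920e-01 = 1.632
Step 3: [H₂O₂]₂/[H₂O₂]₁ = 0.31/0.19 = 1.632
Step 4: n = ln(1.632)/ln(1.632) = 1.00 ≈ 1
Step 5: The reaction is first order in H₂O₂.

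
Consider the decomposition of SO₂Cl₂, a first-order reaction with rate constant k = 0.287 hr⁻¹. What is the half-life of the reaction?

2.415 hr

Step 1: For a first-order reaction, t₁/₂ = ln(2)/k
Step 2: t₁/₂ = ln(2)/0.287
Step 3: t₁/₂ = 0.6931/0.287 = 2.415 hr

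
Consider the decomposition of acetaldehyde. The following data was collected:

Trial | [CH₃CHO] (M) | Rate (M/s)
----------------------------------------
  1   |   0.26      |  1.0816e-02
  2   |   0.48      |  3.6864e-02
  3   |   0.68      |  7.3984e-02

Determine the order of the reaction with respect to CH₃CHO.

second order (2)

Step 1: Compare trials to find order n where rate₂/rate₁ = ([CH₃CHO]₂/[CH₃CHO]₁)^n
Step 2: rate₂/rate₁ = 3.6864e-02/1.0816e-02 = 3.408
Step 3: [CH₃CHO]₂/[CH₃CHO]₁ = 0.48/0.26 = 1.846
Step 4: n = ln(3.408)/ln(1.846) = 2.00 ≈ 2
Step 5: The reaction is second order in CH₃CHO.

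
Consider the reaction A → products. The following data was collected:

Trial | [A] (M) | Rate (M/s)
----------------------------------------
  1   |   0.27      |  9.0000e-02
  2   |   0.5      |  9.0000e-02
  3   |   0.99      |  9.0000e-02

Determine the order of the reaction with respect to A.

zeroth order (0)

Step 1: Compare trials - when concentration changes, rate stays constant.
Step 2: rate₂/rate₁ = 9.0000e-02/9.0000e-02 = 1
Step 3: [A]₂/[A]₁ = 0.5/0.27 = 1.852
Step 4: Since rate ratio ≈ (conc ratio)^0, the reaction is zeroth order.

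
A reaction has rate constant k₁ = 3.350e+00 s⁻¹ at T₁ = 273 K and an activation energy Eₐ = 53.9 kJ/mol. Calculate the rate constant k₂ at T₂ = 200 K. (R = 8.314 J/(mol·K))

5.763e-04 s⁻¹

Step 1: Use the two-temperature Arrhenius form: ln(k₂/k₁) = -Eₐ/R × (1/T₂ - 1/T₁)
Step 2: Convert Eₐ to J/mol: 53.9 kJ/mol = 53900 J/mol
Step 3: 1/T₂ - 1/T₁ = 1/200 - 1/273 = 1.336996e-03 K⁻¹
Step 4: ln(k₂/k₁) = -53900/8.314 × 1.336996e-03 = -8.66780
Step 5: k₂ = k₁ × exp(-8.66780) = 3.350e+00 × 1.72037e-04 = 5.763e-04 s⁻¹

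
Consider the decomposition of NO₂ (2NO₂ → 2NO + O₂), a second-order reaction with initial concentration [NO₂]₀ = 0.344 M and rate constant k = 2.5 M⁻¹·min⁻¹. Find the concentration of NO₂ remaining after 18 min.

0.02087 M

Step 1: For a second-order reaction: 1/[NO₂] = 1/[NO₂]₀ + kt
Step 2: 1/[NO₂] = 1/0.344 + 2.5 × 18
Step 3: 1/[NO₂] = 2.907 + 45 = 47.91
Step 4: [NO₂] = 1/47.91 = 0.02087 M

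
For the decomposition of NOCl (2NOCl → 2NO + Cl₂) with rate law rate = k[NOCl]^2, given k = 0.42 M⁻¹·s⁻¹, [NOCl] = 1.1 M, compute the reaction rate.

0.5082 M/s

Step 1: Identify the rate law: rate = k[NOCl]^2
Step 2: Substitute values: rate = 0.42 × (1.1)^2
Step 3: Calculate: rate = 0.42 × 1.21 = 0.5082 M/s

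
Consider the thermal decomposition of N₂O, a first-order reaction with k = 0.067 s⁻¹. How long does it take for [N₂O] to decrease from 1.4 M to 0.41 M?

18.33 s

Step 1: For first-order: t = ln([N₂O]₀/[N₂O])/k
Step 2: t = ln(1.4/0.41)/0.067
Step 3: t = ln(3.415)/0.067
Step 4: t = 1.228/0.067 = 18.33 s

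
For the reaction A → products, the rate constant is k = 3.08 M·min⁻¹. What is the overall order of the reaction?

zeroth order (0)

Step 1: The units of k for an nth-order reaction are (concentration)^(1-n)·(time)⁻¹.
Step 2: Here k has units M·min⁻¹, so the concentration exponent is 1.
Step 3: 1 - n = 1 ⇒ n = 0. The reaction is zeroth order.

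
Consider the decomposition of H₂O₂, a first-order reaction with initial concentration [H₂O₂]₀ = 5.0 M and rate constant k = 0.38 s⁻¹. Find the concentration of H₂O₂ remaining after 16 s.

0.01144 M

Step 1: For a first-order reaction: [H₂O₂] = [H₂O₂]₀ × e^(-kt)
Step 2: [H₂O₂] = 5.0 × e^(-0.38 × 16)
Step 3: [H₂O₂] = 5.0 × e^(-6.08)
Step 4: [H₂O₂] = 5.0 × 0.00228818 = 0.01144 M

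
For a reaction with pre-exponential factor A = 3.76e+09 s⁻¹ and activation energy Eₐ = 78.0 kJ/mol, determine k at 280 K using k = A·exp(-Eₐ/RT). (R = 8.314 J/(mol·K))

1.06e-05 s⁻¹

Step 1: Use the Arrhenius equation: k = A × exp(-Eₐ/RT)
Step 2: Convert Eₐ to J/mol: 78.0 kJ/mol = 78000 J/mol
Step 3: Calculate the exponent: -Eₐ/(RT) = -78000/(8.314 × 280) = -33.50631
Step 4: k = 3.76e+09 × exp(-33.50631)
Step 5: k = 3.76e+09 × 2.80798e-15 = 1.0558e-05 s⁻¹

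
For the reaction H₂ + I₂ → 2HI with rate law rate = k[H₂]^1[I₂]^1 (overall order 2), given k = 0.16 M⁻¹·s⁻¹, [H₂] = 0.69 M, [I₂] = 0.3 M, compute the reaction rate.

0.03312 M/s

Step 1: The rate law is rate = k[H₂]^1[I₂]^1, overall order = 1+1 = 2
Step 2: Substitute values: rate = 0.16 × (0.69)^1 × (0.3)^1
Step 3: rate = 0.16 × 0.69 × 0.3 = 0.03312 M/s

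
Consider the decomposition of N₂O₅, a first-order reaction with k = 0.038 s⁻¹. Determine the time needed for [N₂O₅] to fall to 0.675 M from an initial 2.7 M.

36.48 s

Step 1: For first-order: t = ln([N₂O₅]₀/[N₂O₅])/k
Step 2: t = ln(2.7/0.675)/0.038
Step 3: t = ln(4)/0.038
Step 4: t = 1.386/0.038 = 36.48 s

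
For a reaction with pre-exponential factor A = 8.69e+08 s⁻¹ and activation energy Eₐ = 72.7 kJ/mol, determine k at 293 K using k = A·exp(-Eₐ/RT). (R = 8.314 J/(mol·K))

9.50e-05 s⁻¹

Step 1: Use the Arrhenius equation: k = A × exp(-Eₐ/RT)
Step 2: Convert Eₐ to J/mol: 72.7 kJ/mol = 72700 J/mol
Step 3: Calculate the exponent: -Eₐ/(RT) = -72700/(8.314 × 293) = -29.84398
Step 4: k = 8.69e+08 × exp(-29.84398)
Step 5: k = 8.69e+08 × 1.09377e-13 = 9.5049e-05 s⁻¹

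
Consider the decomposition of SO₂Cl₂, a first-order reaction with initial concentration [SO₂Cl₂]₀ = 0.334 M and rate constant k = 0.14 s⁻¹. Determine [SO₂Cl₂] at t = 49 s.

0.0003503 M

Step 1: For a first-order reaction: [SO₂Cl₂] = [SO₂Cl₂]₀ × e^(-kt)
Step 2: [SO₂Cl₂] = 0.334 × e^(-0.14 × 49)
Step 3: [SO₂Cl₂] = 0.334 × e^(-6.86)
Step 4: [SO₂Cl₂] = 0.334 × 0.00104891 = 0.0003503 M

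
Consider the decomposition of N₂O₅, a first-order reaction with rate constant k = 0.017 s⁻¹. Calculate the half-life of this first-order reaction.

40.77 s

Step 1: For a first-order reaction, t₁/₂ = ln(2)/k
Step 2: t₁/₂ = ln(2)/0.017
Step 3: t₁/₂ = 0.6931/0.017 = 40.77 s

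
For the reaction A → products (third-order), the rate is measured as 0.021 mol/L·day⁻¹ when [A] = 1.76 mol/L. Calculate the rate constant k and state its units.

0.003852 (mol/L)⁻²·day⁻¹

Step 1: rate = k[A]^3, so k = rate / [A]^3.
Step 2: k = 0.021 / (1.76)^3 = 0.021 / 5.452.
Step 3: k = 0.003852 (mol/L)⁻²·day⁻¹.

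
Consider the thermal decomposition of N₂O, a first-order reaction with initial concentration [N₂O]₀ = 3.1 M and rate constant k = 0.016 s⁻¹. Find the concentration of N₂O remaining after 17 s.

2.362 M

Step 1: For a first-order reaction: [N₂O] = [N₂O]₀ × e^(-kt)
Step 2: [N₂O] = 3.1 × e^(-0.016 × 17)
Step 3: [N₂O] = 3.1 × e^(-0.272)
Step 4: [N₂O] = 3.1 × 0.761854 = 2.362 M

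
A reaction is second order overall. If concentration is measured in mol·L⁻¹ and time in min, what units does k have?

(mol·L⁻¹)⁻¹·min⁻¹

Step 1: For overall order n, rate = k × (concentration)^n.
Step 2: Rate has units mol·L⁻¹·min⁻¹; concentration term has units (mol·L⁻¹)^2.
Step 3: k = rate / (concentration)^n, so units of k = (mol·L⁻¹)^(1-2)·min⁻¹ = (mol·L⁻¹)⁻¹·min⁻¹.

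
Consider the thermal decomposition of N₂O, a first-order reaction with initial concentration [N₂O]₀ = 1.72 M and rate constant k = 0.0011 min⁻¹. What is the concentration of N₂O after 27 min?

1.67 M

Step 1: For a first-order reaction: [N₂O] = [N₂O]₀ × e^(-kt)
Step 2: [N₂O] = 1.72 × e^(-0.0011 × 27)
Step 3: [N₂O] = 1.72 × e^(-0.0297)
Step 4: [N₂O] = 1.72 × 0.970737 = 1.67 M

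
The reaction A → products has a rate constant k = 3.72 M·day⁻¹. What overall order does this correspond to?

zeroth order (0)

Step 1: The units of k for an nth-order reaction are (concentration)^(1-n)·(time)⁻¹.
Step 2: Here k has units M·day⁻¹, so the concentration exponent is 1.
Step 3: 1 - n = 1 ⇒ n = 0. The reaction is zeroth order.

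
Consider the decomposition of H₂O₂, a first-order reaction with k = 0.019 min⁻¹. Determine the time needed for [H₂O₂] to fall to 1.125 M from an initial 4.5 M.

72.96 min

Step 1: For first-order: t = ln([H₂O₂]₀/[H₂O₂])/k
Step 2: t = ln(4.5/1.125)/0.019
Step 3: t = ln(4)/0.019
Step 4: t = 1.386/0.019 = 72.96 min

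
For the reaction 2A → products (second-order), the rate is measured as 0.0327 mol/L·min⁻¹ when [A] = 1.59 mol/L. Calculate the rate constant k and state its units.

0.01293 (mol/L)⁻¹·min⁻¹

Step 1: rate = k[A]^2, so k = rate / [A]^2.
Step 2: k = 0.0327 / (1.59)^2 = 0.0327 / 2.528.
Step 3: k = 0.01293 (mol/L)⁻¹·min⁻¹.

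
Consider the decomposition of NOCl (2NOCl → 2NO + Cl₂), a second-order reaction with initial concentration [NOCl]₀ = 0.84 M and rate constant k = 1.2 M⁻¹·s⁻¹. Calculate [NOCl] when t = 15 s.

0.05211 M

Step 1: For a second-order reaction: 1/[NOCl] = 1/[NOCl]₀ + kt
Step 2: 1/[NOCl] = 1/0.84 + 1.2 × 15
Step 3: 1/[NOCl] = 1.19 + 18 = 19.19
Step 4: [NOCl] = 1/19.19 = 0.05211 M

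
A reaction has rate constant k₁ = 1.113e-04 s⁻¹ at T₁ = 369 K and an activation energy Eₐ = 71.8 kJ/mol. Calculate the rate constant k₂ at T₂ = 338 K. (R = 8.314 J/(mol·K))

1.301e-05 s⁻¹

Step 1: Use the two-temperature Arrhenius form: ln(k₂/k₁) = -Eₐ/R × (1/T₂ - 1/T₁)
Step 2: Convert Eₐ to J/mol: 71.8 kJ/mol = 71800 J/mol
Step 3: 1/T₂ - 1/T₁ = 1/338 - 1/369 = 2.485528e-04 K⁻¹
Step 4: ln(k₂/k₁) = -71800/8.314 × 2.485528e-04 = -2.14651
Step 5: k₂ = k₁ × exp(-2.14651) = 1.113e-04 × 1.16891e-01 = 1.301e-05 s⁻¹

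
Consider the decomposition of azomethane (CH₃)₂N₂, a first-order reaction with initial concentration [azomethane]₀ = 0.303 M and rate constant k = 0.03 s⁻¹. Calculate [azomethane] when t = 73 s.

0.03391 M

Step 1: For a first-order reaction: [azomethane] = [azomethane]₀ × e^(-kt)
Step 2: [azomethane] = 0.303 × e^(-0.03 × 73)
Step 3: [azomethane] = 0.303 × e^(-2.19)
Step 4: [azomethane] = 0.303 × 0.111917 = 0.03391 M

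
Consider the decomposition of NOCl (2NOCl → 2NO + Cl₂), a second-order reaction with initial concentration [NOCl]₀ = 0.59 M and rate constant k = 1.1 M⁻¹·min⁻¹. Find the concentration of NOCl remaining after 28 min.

0.03077 M

Step 1: For a second-order reaction: 1/[NOCl] = 1/[NOCl]₀ + kt
Step 2: 1/[NOCl] = 1/0.59 + 1.1 × 28
Step 3: 1/[NOCl] = 1.695 + 30.8 = 32.49
Step 4: [NOCl] = 1/32.49 = 0.03077 M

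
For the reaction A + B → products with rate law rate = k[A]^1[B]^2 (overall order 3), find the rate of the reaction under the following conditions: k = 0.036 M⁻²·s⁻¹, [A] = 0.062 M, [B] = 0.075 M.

1.255e-05 M/s

Step 1: The rate law is rate = k[A]^1[B]^2, overall order = 1+2 = 3
Step 2: Substitute values: rate = 0.036 × (0.062)^1 × (0.075)^2
Step 3: rate = 0.036 × 0.062 × 0.005625 = 1.2555e-05 M/s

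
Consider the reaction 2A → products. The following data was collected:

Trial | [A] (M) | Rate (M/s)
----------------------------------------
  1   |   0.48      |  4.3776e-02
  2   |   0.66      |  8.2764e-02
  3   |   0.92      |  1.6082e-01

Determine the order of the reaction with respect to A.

second order (2)

Step 1: Compare trials to find order n where rate₂/rate₁ = ([A]₂/[A]₁)^n
Step 2: rate₂/rate₁ = 8.2764e-02/4.3776e-02 = 1.891
Step 3: [A]₂/[A]₁ = 0.66/0.48 = 1.375
Step 4: n = ln(1.891)/ln(1.375) = 2.00 ≈ 2
Step 5: The reaction is second order in A.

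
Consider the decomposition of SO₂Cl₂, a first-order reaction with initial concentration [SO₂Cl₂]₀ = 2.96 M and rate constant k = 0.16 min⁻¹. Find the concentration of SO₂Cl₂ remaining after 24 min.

0.06362 M

Step 1: For a first-order reaction: [SO₂Cl₂] = [SO₂Cl₂]₀ × e^(-kt)
Step 2: [SO₂Cl₂] = 2.96 × e^(-0.16 × 24)
Step 3: [SO₂Cl₂] = 2.96 × e^(-3.84)
Step 4: [SO₂Cl₂] = 2.96 × 0.0214936 = 0.06362 M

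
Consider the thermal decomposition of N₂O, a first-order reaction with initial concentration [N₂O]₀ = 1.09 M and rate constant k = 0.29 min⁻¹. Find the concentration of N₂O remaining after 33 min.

7.607e-05 M

Step 1: For a first-order reaction: [N₂O] = [N₂O]₀ × e^(-kt)
Step 2: [N₂O] = 1.09 × e^(-0.29 × 33)
Step 3: [N₂O] = 1.09 × e^(-9.57)
Step 4: [N₂O] = 1.09 × 6.97914e-05 = 7.607e-05 M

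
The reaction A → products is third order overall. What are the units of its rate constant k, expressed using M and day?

M⁻²·day⁻¹

Step 1: For overall order n, rate = k × (concentration)^n.
Step 2: Rate has units M·day⁻¹; concentration term has units M^3.
Step 3: k = rate / (concentration)^n, so units of k = M^(1-3)·day⁻¹ = M⁻²·day⁻¹.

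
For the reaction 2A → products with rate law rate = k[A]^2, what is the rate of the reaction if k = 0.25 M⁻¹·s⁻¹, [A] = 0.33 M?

0.02723 M/s

Step 1: Identify the rate law: rate = k[A]^2
Step 2: Substitute values: rate = 0.25 × (0.33)^2
Step 3: Calculate: rate = 0.25 × 0.1089 = 0.027225 M/s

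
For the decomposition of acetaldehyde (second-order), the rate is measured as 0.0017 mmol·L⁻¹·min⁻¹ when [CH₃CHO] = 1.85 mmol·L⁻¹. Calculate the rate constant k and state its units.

0.0004967 (mmol·L⁻¹)⁻¹·min⁻¹

Step 1: rate = k[CH₃CHO]^2, so k = rate / [CH₃CHO]^2.
Step 2: k = 0.0017 / (1.85)^2 = 0.0017 / 3.423.
Step 3: k = 0.0004967 (mmol·L⁻¹)⁻¹·min⁻¹.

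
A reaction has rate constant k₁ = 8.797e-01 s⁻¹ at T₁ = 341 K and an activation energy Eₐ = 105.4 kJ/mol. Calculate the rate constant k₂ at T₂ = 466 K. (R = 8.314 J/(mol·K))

1.885e+04 s⁻¹

Step 1: Use the two-temperature Arrhenius form: ln(k₂/k₁) = -Eₐ/R × (1/T₂ - 1/T₁)
Step 2: Convert Eₐ to J/mol: 105.4 kJ/mol = 105400 J/mol
Step 3: 1/T₂ - 1/T₁ = 1/466 - 1/341 = -7.866286e-04 K⁻¹
Step 4: ln(k₂/k₁) = -105400/8.314 × -7.866286e-04 = 9.97241
Step 5: k₂ = k₁ × exp(9.97241) = 8.797e-01 × 2.14271e+04 = 1.885e+04 s⁻¹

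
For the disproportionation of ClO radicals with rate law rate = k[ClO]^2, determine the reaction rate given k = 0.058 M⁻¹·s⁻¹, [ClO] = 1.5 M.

0.1305 M/s

Step 1: Identify the rate law: rate = k[ClO]^2
Step 2: Substitute values: rate = 0.058 × (1.5)^2
Step 3: Calculate: rate = 0.058 × 2.25 = 0.1305 M/s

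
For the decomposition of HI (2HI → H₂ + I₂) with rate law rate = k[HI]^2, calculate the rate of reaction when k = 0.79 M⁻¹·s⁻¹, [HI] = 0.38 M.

0.1141 M/s

Step 1: Identify the rate law: rate = k[HI]^2
Step 2: Substitute values: rate = 0.79 × (0.38)^2
Step 3: Calculate: rate = 0.79 × 0.1444 = 0.114076 M/s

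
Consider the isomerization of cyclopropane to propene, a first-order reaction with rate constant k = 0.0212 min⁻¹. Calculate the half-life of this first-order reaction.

32.7 min

Step 1: For a first-order reaction, t₁/₂ = ln(2)/k
Step 2: t₁/₂ = ln(2)/0.0212
Step 3: t₁/₂ = 0.6931/0.0212 = 32.7 min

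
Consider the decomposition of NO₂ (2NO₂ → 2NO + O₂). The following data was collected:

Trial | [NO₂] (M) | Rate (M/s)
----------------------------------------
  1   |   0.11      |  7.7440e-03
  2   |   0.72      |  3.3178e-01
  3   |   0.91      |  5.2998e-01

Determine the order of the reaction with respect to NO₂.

second order (2)

Step 1: Compare trials to find order n where rate₂/rate₁ = ([NO₂]₂/[NO₂]₁)^n
Step 2: rate₂/rate₁ = 3.3178e-01/7.7440e-03 = 42.84
Step 3: [NO₂]₂/[NO₂]₁ = 0.72/0.11 = 6.545
Step 4: n = ln(42.84)/ln(6.545) = 2.00 ≈ 2
Step 5: The reaction is second order in NO₂.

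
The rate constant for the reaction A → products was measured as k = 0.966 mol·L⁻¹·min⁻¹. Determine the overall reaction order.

zeroth order (0)

Step 1: The units of k for an nth-order reaction are (concentration)^(1-n)·(time)⁻¹.
Step 2: Here k has units mol·L⁻¹·min⁻¹, so the concentration exponent is 1.
Step 3: 1 - n = 1 ⇒ n = 0. The reaction is zeroth order.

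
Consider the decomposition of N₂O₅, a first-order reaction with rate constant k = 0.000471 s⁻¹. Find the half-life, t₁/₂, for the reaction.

1472 s

Step 1: For a first-order reaction, t₁/₂ = ln(2)/k
Step 2: t₁/₂ = ln(2)/0.000471
Step 3: t₁/₂ = 0.6931/0.000471 = 1472 s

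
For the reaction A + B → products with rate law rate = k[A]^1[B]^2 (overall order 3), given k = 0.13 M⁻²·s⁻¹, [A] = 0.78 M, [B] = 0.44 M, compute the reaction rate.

0.01963 M/s

Step 1: The rate law is rate = k[A]^1[B]^2, overall order = 1+2 = 3
Step 2: Substitute values: rate = 0.13 × (0.78)^1 × (0.44)^2
Step 3: rate = 0.13 × 0.78 × 0.1936 = 0.019631 M/s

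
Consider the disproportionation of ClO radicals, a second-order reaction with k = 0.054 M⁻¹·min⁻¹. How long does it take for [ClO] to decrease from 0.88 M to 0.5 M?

15.99 min

Step 1: For second-order: t = (1/[ClO] - 1/[ClO]₀)/k
Step 2: t = (1/0.5 - 1/0.88)/0.054
Step 3: t = (2 - 1.136)/0.054
Step 4: t = 0.8636/0.054 = 15.99 min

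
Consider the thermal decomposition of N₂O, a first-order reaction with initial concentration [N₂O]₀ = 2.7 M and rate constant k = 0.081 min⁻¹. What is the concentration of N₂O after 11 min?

1.108 M

Step 1: For a first-order reaction: [N₂O] = [N₂O]₀ × e^(-kt)
Step 2: [N₂O] = 2.7 × e^(-0.081 × 11)
Step 3: [N₂O] = 2.7 × e^(-0.891)
Step 4: [N₂O] = 2.7 × 0.410245 = 1.108 M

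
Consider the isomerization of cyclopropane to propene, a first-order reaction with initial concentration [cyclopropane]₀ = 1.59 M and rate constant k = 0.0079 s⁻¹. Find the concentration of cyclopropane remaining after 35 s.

1.206 M

Step 1: For a first-order reaction: [cyclopropane] = [cyclopropane]₀ × e^(-kt)
Step 2: [cyclopropane] = 1.59 × e^(-0.0079 × 35)
Step 3: [cyclopropane] = 1.59 × e^(-0.2765)
Step 4: [cyclopropane] = 1.59 × 0.758434 = 1.206 M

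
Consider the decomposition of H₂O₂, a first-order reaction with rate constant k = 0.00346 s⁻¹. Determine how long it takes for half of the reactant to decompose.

200.3 s

Step 1: For a first-order reaction, t₁/₂ = ln(2)/k
Step 2: t₁/₂ = ln(2)/0.00346
Step 3: t₁/₂ = 0.6931/0.00346 = 200.3 s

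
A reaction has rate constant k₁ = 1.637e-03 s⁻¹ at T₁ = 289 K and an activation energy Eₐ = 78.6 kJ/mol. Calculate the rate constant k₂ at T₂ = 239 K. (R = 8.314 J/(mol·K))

1.745e-06 s⁻¹

Step 1: Use the two-temperature Arrhenius form: ln(k₂/k₁) = -Eₐ/R × (1/T₂ - 1/T₁)
Step 2: Convert Eₐ to J/mol: 78.6 kJ/mol = 78600 J/mol
Step 3: 1/T₂ - 1/T₁ = 1/239 - 1/289 = 7.238928e-04 K⁻¹
Step 4: ln(k₂/k₁) = -78600/8.314 × 7.238928e-04 = -6.84363
Step 5: k₂ = k₁ × exp(-6.84363) = 1.637e-03 × 1.06623e-03 = 1.745e-06 s⁻¹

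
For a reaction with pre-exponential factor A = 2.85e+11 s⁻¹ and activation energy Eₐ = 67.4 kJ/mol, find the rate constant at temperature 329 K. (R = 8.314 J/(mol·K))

5.67e+00 s⁻¹

Step 1: Use the Arrhenius equation: k = A × exp(-Eₐ/RT)
Step 2: Convert Eₐ to J/mol: 67.4 kJ/mol = 67400 J/mol
Step 3: Calculate the exponent: -Eₐ/(RT) = -67400/(8.314 × 329) = -24.64075
Step 4: k = 2.85e+11 × exp(-24.64075)
Step 5: k = 2.85e+11 × 1.98911e-11 = 5.6690e+00 s⁻¹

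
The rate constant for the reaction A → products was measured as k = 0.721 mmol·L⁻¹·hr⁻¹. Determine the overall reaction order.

zeroth order (0)

Step 1: The units of k for an nth-order reaction are (concentration)^(1-n)·(time)⁻¹.
Step 2: Here k has units mmol·L⁻¹·hr⁻¹, so the concentration exponent is 1.
Step 3: 1 - n = 1 ⇒ n = 0. The reaction is zeroth order.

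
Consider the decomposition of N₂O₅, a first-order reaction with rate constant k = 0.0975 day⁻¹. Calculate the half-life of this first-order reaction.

7.109 day

Step 1: For a first-order reaction, t₁/₂ = ln(2)/k
Step 2: t₁/₂ = ln(2)/0.0975
Step 3: t₁/₂ = 0.6931/0.0975 = 7.109 day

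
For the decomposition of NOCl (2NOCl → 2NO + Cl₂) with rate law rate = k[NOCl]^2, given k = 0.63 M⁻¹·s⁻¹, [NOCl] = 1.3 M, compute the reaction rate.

1.065 M/s

Step 1: Identify the rate law: rate = k[NOCl]^2
Step 2: Substitute values: rate = 0.63 × (1.3)^2
Step 3: Calculate: rate = 0.63 × 1.69 = 1.0647 M/s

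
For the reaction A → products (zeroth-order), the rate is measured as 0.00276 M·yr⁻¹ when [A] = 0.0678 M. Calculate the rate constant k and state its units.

0.00276 M·yr⁻¹

Step 1: For a zeroth-order reaction, rate = k (independent of concentration).
Step 2: k = rate = 0.00276 M·yr⁻¹.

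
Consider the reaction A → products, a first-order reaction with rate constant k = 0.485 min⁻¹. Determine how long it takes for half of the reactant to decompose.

1.429 min

Step 1: For a first-order reaction, t₁/₂ = ln(2)/k
Step 2: t₁/₂ = ln(2)/0.485
Step 3: t₁/₂ = 0.6931/0.485 = 1.429 min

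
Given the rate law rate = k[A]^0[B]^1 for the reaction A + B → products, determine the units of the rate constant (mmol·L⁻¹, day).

day⁻¹

Step 1: Overall order = 0 + 1 = 1.
Step 2: rate has units mmol·L⁻¹·day⁻¹; [A]^0[B]^1 has units (mmol·L⁻¹)^1.
Step 3: k = rate/([A]^0[B]^1), so units of k = (mmol·L⁻¹)^(1-1)·day⁻¹ = day⁻¹.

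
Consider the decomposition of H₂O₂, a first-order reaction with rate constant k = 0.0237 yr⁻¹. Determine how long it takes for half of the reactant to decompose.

29.25 yr

Step 1: For a first-order reaction, t₁/₂ = ln(2)/k
Step 2: t₁/₂ = ln(2)/0.0237
Step 3: t₁/₂ = 0.6931/0.0237 = 29.25 yr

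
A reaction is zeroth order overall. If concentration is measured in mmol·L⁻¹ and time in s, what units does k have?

mmol·L⁻¹·s⁻¹

Step 1: For overall order n, rate = k × (concentration)^n.
Step 2: Rate has units mmol·L⁻¹·s⁻¹; concentration term has units (mmol·L⁻¹)^0.
Step 3: k = rate / (concentration)^n, so units of k = (mmol·L⁻¹)^(1-0)·s⁻¹ = mmol·L⁻¹·s⁻¹.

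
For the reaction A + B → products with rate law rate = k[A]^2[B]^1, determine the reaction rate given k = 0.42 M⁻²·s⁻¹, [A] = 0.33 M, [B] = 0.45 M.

0.02058 M/s

Step 1: The rate law is rate = k[A]^2[B]^1
Step 2: Substitute: rate = 0.42 × (0.33)^2 × (0.45)^1
Step 3: rate = 0.42 × 0.1089 × 0.45 = 0.0205821 M/s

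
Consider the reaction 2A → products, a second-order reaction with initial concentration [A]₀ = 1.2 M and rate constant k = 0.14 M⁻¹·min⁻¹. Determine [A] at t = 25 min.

0.2308 M

Step 1: For a second-order reaction: 1/[A] = 1/[A]₀ + kt
Step 2: 1/[A] = 1/1.2 + 0.14 × 25
Step 3: 1/[A] = 0.8333 + 3.5 = 4.333
Step 4: [A] = 1/4.333 = 0.2308 M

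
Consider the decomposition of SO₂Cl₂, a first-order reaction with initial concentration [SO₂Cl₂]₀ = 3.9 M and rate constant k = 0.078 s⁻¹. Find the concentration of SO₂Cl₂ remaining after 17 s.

1.036 M

Step 1: For a first-order reaction: [SO₂Cl₂] = [SO₂Cl₂]₀ × e^(-kt)
Step 2: [SO₂Cl₂] = 3.9 × e^(-0.078 × 17)
Step 3: [SO₂Cl₂] = 3.9 × e^(-1.326)
Step 4: [SO₂Cl₂] = 3.9 × 0.265537 = 1.036 M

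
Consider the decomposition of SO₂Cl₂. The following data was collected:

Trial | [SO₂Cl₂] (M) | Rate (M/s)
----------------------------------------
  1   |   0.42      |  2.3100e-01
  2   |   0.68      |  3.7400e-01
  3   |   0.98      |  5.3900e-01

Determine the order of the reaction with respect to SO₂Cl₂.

first order (1)

Step 1: Compare trials to find order n where rate₂/rate₁ = ([SO₂Cl₂]₂/[SO₂Cl₂]₁)^n
Step 2: rate₂/rate₁ = 3.7400e-01/2.3100e-01 = 1.619
Step 3: [SO₂Cl₂]₂/[SO₂Cl₂]₁ = 0.68/0.42 = 1.619
Step 4: n = ln(1.619)/ln(1.619) = 1.00 ≈ 1
Step 5: The reaction is first order in SO₂Cl₂.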